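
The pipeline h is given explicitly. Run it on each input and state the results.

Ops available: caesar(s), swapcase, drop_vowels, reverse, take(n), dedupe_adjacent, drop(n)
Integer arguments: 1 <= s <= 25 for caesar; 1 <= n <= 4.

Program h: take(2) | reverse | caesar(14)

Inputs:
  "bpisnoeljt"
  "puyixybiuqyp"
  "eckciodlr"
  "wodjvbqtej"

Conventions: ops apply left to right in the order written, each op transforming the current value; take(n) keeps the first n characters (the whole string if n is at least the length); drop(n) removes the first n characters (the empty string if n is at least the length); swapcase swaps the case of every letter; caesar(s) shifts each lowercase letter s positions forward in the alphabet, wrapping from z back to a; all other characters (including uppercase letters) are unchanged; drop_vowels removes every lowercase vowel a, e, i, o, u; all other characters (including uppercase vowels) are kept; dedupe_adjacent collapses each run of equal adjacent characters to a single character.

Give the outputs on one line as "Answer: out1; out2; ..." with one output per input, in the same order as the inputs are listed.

"dp"; "id"; "qs"; "ck"

Execution, op by op:
  "bpisnoeljt" -> "bp" -> "pb" -> "dp"
  "puyixybiuqyp" -> "pu" -> "up" -> "id"
  "eckciodlr" -> "ec" -> "ce" -> "qs"
  "wodjvbqtej" -> "wo" -> "ow" -> "ck"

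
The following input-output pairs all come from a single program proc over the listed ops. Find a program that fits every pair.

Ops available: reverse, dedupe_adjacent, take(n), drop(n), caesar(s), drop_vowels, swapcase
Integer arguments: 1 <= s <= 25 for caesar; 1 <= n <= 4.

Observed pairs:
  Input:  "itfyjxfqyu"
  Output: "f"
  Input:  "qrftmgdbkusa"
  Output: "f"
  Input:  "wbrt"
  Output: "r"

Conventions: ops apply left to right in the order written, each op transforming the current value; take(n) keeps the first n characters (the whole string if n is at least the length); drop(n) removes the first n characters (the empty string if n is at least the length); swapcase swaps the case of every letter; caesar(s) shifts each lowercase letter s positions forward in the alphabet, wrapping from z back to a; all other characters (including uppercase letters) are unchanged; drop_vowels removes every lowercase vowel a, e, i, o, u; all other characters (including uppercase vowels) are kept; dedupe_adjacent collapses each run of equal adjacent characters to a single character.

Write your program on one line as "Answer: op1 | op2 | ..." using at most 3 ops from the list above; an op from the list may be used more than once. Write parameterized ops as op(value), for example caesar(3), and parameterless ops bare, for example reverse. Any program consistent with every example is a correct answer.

drop(2) | take(3) | take(1)

Check, running the answer program on each example:
  "itfyjxfqyu" -> "fyjxfqyu" -> "fyj" -> "f"
  "qrftmgdbkusa" -> "ftmgdbkusa" -> "ftm" -> "f"
  "wbrt" -> "rt" -> "rt" -> "r"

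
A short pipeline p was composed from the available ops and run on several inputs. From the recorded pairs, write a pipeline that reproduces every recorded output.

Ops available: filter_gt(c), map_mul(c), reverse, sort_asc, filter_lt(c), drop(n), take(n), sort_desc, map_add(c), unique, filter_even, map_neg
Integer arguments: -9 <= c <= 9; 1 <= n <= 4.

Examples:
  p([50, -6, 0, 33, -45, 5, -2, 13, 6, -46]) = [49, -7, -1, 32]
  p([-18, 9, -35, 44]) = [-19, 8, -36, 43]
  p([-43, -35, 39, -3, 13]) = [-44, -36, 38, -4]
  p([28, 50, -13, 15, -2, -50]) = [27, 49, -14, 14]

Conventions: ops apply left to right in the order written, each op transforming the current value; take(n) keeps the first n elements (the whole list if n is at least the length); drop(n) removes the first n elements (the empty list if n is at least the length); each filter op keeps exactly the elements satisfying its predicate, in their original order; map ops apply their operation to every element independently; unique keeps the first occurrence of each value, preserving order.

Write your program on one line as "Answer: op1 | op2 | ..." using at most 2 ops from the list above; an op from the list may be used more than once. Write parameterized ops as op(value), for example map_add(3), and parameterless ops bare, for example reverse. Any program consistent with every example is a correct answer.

take(4) | map_add(-1)

Check, running the answer program on each example:
  [50, -6, 0, 33, -45, 5, -2, 13, 6, -46] -> [50, -6, 0, 33] -> [49, -7, -1, 32]
  [-18, 9, -35, 44] -> [-18, 9, -35, 44] -> [-19, 8, -36, 43]
  [-43, -35, 39, -3, 13] -> [-43, -35, 39, -3] -> [-44, -36, 38, -4]
  [28, 50, -13, 15, -2, -50] -> [28, 50, -13, 15] -> [27, 49, -14, 14]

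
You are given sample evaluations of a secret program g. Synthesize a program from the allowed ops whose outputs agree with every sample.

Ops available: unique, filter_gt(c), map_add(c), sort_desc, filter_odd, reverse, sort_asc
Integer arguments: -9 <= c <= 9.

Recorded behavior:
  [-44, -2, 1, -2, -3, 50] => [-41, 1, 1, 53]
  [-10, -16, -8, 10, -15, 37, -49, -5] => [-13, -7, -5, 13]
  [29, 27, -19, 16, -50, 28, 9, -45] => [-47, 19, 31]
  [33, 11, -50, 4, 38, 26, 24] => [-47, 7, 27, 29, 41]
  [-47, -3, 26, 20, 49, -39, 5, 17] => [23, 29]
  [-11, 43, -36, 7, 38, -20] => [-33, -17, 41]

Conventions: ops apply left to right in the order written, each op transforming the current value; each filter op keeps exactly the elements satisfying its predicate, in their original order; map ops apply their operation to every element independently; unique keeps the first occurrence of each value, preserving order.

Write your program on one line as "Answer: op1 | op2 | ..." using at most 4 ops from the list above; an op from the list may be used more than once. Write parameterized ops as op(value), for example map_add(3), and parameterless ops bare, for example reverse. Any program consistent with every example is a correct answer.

sort_asc | map_add(-3) | filter_odd | map_add(6)

Check, running the answer program on each example:
  [-44, -2, 1, -2, -3, 50] -> [-44, -3, -2, -2, 1, 50] -> [-47, -6, -5, -5, -2, 47] -> [-47, -5, -5, 47] -> [-41, 1, 1, 53]
  [-10, -16, -8, 10, -15, 37, -49, -5] -> [-49, -16, -15, -10, -8, -5, 10, 37] -> [-52, -19, -18, -13, -11, -8, 7, 34] -> [-19, -13, -11, 7] -> [-13, -7, -5, 13]
  [29, 27, -19, 16, -50, 28, 9, -45] -> [-50, -45, -19, 9, 16, 27, 28, 29] -> [-53, -48, -22, 6, 13, 24, 25, 26] -> [-53, 13, 25] -> [-47, 19, 31]
  [33, 11, -50, 4, 38, 26, 24] -> [-50, 4, 11, 24, 26, 33, 38] -> [-53, 1, 8, 21, 23, 30, 35] -> [-53, 1, 21, 23, 35] -> [-47, 7, 27, 29, 41]
  [-47, -3, 26, 20, 49, -39, 5, 17] -> [-47, -39, -3, 5, 17, 20, 26, 49] -> [-50, -42, -6, 2, 14, 17, 23, 46] -> [17, 23] -> [23, 29]
  [-11, 43, -36, 7, 38, -20] -> [-36, -20, -11, 7, 38, 43] -> [-39, -23, -14, 4, 35, 40] -> [-39, -23, 35] -> [-33, -17, 41]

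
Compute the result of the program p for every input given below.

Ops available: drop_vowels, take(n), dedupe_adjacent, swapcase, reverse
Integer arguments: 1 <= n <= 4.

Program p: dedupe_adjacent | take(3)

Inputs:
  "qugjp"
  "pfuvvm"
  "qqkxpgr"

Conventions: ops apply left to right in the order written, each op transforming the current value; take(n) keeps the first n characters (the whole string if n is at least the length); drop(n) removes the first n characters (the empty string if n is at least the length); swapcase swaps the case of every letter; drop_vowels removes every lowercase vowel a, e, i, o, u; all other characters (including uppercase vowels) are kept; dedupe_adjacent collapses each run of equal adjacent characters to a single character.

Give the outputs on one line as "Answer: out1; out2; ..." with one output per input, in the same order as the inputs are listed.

"qug"; "pfu"; "qkx"

Execution, op by op:
  "qugjp" -> "qugjp" -> "qug"
  "pfuvvm" -> "pfuvm" -> "pfu"
  "qqkxpgr" -> "qkxpgr" -> "qkx"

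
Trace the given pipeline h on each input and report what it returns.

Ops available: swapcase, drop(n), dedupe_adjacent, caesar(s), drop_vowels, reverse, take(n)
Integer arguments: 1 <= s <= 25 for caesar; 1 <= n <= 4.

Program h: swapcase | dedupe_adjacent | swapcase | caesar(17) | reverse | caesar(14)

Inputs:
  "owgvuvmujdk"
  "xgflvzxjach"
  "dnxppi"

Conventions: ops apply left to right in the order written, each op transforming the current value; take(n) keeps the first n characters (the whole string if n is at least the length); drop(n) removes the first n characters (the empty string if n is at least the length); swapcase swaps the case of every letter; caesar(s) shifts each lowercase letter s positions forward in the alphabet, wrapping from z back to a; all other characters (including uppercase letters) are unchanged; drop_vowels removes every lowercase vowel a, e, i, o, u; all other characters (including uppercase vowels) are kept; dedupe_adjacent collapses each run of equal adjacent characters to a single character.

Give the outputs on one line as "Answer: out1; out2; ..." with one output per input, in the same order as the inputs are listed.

Execution, op by op:
  "owgvuvmujdk" -> "OWGVUVMUJDK" -> "OWGVUVMUJDK" -> "owgvuvmujdk" -> "fnxmlmdlaub" -> "bualdmlmxnf" -> "piozrazalbt"
  "xgflvzxjach" -> "XGFLVZXJACH" -> "XGFLVZXJACH" -> "xgflvzxjach" -> "oxwcmqoarty" -> "ytraoqmcwxo" -> "mhfoceaqklc"
  "dnxppi" -> "DNXPPI" -> "DNXPI" -> "dnxpi" -> "ueogz" -> "zgoeu" -> "nucsi"

"piozrazalbt"; "mhfoceaqklc"; "nucsi"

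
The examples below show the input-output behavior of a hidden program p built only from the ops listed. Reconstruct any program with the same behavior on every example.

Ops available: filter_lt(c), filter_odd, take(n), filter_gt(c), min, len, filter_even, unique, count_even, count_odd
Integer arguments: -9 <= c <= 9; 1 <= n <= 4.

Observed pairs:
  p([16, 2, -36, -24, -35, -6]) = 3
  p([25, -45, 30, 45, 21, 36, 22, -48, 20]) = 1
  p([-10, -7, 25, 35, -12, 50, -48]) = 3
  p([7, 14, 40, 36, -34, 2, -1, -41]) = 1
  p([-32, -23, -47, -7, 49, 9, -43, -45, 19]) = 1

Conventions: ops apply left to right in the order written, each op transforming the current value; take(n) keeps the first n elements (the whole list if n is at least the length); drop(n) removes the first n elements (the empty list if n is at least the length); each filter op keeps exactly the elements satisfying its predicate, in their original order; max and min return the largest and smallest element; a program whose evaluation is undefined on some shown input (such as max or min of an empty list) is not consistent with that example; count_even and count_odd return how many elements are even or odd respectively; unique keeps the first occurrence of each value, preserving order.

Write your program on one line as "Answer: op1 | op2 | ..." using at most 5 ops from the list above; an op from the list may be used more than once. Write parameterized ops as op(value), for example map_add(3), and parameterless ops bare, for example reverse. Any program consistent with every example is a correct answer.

filter_lt(9) | filter_lt(2) | filter_even | len

Check, running the answer program on each example:
  [16, 2, -36, -24, -35, -6] -> [2, -36, -24, -35, -6] -> [-36, -24, -35, -6] -> [-36, -24, -6] -> 3
  [25, -45, 30, 45, 21, 36, 22, -48, 20] -> [-45, -48] -> [-45, -48] -> [-48] -> 1
  [-10, -7, 25, 35, -12, 50, -48] -> [-10, -7, -12, -48] -> [-10, -7, -12, -48] -> [-10, -12, -48] -> 3
  [7, 14, 40, 36, -34, 2, -1, -41] -> [7, -34, 2, -1, -41] -> [-34, -1, -41] -> [-34] -> 1
  [-32, -23, -47, -7, 49, 9, -43, -45, 19] -> [-32, -23, -47, -7, -43, -45] -> [-32, -23, -47, -7, -43, -45] -> [-32] -> 1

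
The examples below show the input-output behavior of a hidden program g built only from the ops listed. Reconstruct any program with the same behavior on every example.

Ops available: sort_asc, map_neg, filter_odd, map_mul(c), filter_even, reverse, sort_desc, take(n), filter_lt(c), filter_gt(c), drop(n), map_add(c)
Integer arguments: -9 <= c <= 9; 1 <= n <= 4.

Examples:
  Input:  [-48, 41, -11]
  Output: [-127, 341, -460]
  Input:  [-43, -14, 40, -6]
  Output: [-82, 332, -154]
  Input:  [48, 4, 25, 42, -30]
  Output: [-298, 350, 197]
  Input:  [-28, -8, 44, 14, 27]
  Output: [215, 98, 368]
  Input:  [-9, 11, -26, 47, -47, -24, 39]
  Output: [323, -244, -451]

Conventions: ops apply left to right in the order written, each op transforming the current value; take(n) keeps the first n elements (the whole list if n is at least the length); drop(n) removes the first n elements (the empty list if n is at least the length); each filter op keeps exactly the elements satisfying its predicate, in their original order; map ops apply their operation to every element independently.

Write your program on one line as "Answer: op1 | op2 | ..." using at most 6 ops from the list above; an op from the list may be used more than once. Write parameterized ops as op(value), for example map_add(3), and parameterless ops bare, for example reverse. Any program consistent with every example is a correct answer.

map_add(-3) | reverse | map_mul(9) | map_add(-1) | take(3)

Check, running the answer program on each example:
  [-48, 41, -11] -> [-51, 38, -14] -> [-14, 38, -51] -> [-126, 342, -459] -> [-127, 341, -460] -> [-127, 341, -460]
  [-43, -14, 40, -6] -> [-46, -17, 37, -9] -> [-9, 37, -17, -46] -> [-81, 333, -153, -414] -> [-82, 332, -154, -415] -> [-82, 332, -154]
  [48, 4, 25, 42, -30] -> [45, 1, 22, 39, -33] -> [-33, 39, 22, 1, 45] -> [-297, 351, 198, 9, 405] -> [-298, 350, 197, 8, 404] -> [-298, 350, 197]
  [-28, -8, 44, 14, 27] -> [-31, -11, 41, 11, 24] -> [24, 11, 41, -11, -31] -> [216, 99, 369, -99, -279] -> [215, 98, 368, -100, -280] -> [215, 98, 368]
  [-9, 11, -26, 47, -47, -24, 39] -> [-12, 8, -29, 44, -50, -27, 36] -> [36, -27, -50, 44, -29, 8, -12] -> [324, -243, -450, 396, -261, 72, -108] -> [323, -244, -451, 395, -262, 71, -109] -> [323, -244, -451]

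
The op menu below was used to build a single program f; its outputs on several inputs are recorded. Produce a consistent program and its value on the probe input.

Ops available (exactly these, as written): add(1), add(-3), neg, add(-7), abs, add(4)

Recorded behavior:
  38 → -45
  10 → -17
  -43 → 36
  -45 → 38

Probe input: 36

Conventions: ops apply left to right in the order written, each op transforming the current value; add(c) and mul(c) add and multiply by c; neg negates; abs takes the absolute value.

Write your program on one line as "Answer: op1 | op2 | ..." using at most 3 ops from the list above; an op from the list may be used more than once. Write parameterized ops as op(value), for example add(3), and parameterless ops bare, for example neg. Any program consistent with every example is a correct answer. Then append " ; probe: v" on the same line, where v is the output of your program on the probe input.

neg | add(-7) ; probe: -43

Check, running the answer program on each example:
  38 -> -38 -> -45
  10 -> -10 -> -17
  -43 -> 43 -> 36
  -45 -> 45 -> 38
  probe: 36 -> -36 -> -43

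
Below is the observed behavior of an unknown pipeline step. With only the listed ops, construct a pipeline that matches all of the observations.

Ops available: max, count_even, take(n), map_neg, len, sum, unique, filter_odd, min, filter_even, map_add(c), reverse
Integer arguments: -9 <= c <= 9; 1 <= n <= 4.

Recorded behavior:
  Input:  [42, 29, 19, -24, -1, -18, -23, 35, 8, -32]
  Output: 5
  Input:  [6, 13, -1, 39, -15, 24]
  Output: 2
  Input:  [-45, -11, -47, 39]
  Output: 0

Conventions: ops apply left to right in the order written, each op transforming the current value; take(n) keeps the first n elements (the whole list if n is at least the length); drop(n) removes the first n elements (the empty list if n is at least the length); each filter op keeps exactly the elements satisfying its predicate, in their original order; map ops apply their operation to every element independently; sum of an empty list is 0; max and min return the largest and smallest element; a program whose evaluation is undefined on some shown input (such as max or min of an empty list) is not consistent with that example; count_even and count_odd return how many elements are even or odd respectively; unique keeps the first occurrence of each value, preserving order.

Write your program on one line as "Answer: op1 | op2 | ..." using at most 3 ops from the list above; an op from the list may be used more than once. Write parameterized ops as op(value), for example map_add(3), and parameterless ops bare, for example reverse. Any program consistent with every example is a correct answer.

filter_even | len

Check, running the answer program on each example:
  [42, 29, 19, -24, -1, -18, -23, 35, 8, -32] -> [42, -24, -18, 8, -32] -> 5
  [6, 13, -1, 39, -15, 24] -> [6, 24] -> 2
  [-45, -11, -47, 39] -> [] -> 0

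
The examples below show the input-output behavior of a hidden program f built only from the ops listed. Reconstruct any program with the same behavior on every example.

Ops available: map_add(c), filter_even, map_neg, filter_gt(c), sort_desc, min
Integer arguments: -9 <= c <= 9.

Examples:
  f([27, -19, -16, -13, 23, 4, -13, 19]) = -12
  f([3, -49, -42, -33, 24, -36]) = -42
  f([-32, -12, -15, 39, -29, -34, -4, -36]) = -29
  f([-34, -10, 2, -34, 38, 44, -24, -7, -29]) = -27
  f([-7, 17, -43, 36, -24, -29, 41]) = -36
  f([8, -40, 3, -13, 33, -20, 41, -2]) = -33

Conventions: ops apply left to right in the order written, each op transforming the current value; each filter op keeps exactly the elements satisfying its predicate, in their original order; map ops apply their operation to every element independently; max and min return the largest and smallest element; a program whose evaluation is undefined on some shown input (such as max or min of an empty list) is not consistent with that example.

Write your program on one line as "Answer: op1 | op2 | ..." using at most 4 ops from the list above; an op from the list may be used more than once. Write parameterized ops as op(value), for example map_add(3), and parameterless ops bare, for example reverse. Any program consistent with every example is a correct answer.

map_neg | map_add(-7) | map_neg | min

Check, running the answer program on each example:
  [27, -19, -16, -13, 23, 4, -13, 19] -> [-27, 19, 16, 13, -23, -4, 13, -19] -> [-34, 12, 9, 6, -30, -11, 6, -26] -> [34, -12, -9, -6, 30, 11, -6, 26] -> -12
  [3, -49, -42, -33, 24, -36] -> [-3, 49, 42, 33, -24, 36] -> [-10, 42, 35, 26, -31, 29] -> [10, -42, -35, -26, 31, -29] -> -42
  [-32, -12, -15, 39, -29, -34, -4, -36] -> [32, 12, 15, -39, 29, 34, 4, 36] -> [25, 5, 8, -46, 22, 27, -3, 29] -> [-25, -5, -8, 46, -22, -27, 3, -29] -> -29
  [-34, -10, 2, -34, 38, 44, -24, -7, -29] -> [34, 10, -2, 34, -38, -44, 24, 7, 29] -> [27, 3, -9, 27, -45, -51, 17, 0, 22] -> [-27, -3, 9, -27, 45, 51, -17, 0, -22] -> -27
  [-7, 17, -43, 36, -24, -29, 41] -> [7, -17, 43, -36, 24, 29, -41] -> [0, -24, 36, -43, 17, 22, -48] -> [0, 24, -36, 43, -17, -22, 48] -> -36
  [8, -40, 3, -13, 33, -20, 41, -2] -> [-8, 40, -3, 13, -33, 20, -41, 2] -> [-15, 33, -10, 6, -40, 13, -48, -5] -> [15, -33, 10, -6, 40, -13, 48, 5] -> -33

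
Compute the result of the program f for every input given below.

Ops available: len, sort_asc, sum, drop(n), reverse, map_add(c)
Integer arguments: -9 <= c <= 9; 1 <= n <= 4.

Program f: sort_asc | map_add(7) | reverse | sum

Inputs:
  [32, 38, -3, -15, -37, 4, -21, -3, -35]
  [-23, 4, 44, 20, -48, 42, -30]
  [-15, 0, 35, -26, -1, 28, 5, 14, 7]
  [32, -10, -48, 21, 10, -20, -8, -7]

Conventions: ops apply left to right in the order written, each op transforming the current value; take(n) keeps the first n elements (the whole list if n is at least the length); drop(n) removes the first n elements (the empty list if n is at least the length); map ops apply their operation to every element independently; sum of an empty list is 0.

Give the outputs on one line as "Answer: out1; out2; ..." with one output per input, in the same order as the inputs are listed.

23; 58; 110; 26

Execution, op by op:
  [32, 38, -3, -15, -37, 4, -21, -3, -35] -> [-37, -35, -21, -15, -3, -3, 4, 32, 38] -> [-30, -28, -14, -8, 4, 4, 11, 39, 45] -> [45, 39, 11, 4, 4, -8, -14, -28, -30] -> 23
  [-23, 4, 44, 20, -48, 42, -30] -> [-48, -30, -23, 4, 20, 42, 44] -> [-41, -23, -16, 11, 27, 49, 51] -> [51, 49, 27, 11, -16, -23, -41] -> 58
  [-15, 0, 35, -26, -1, 28, 5, 14, 7] -> [-26, -15, -1, 0, 5, 7, 14, 28, 35] -> [-19, -8, 6, 7, 12, 14, 21, 35, 42] -> [42, 35, 21, 14, 12, 7, 6, -8, -19] -> 110
  [32, -10, -48, 21, 10, -20, -8, -7] -> [-48, -20, -10, -8, -7, 10, 21, 32] -> [-41, -13, -3, -1, 0, 17, 28, 39] -> [39, 28, 17, 0, -1, -3, -13, -41] -> 26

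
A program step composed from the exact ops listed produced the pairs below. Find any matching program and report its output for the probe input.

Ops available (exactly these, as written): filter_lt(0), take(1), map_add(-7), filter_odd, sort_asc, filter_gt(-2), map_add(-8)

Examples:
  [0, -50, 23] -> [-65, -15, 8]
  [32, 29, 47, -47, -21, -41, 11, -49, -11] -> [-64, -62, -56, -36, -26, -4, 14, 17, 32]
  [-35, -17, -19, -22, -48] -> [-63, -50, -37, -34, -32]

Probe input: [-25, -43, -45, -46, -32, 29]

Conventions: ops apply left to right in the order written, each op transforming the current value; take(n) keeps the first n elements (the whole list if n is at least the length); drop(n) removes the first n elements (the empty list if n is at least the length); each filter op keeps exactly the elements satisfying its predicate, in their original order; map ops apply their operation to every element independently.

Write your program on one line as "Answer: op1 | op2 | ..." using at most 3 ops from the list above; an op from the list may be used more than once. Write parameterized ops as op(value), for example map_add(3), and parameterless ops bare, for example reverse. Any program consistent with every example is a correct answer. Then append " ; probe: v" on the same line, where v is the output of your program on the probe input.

map_add(-8) | map_add(-7) | sort_asc ; probe: [-61, -60, -58, -47, -40, 14]

Check, running the answer program on each example:
  [0, -50, 23] -> [-8, -58, 15] -> [-15, -65, 8] -> [-65, -15, 8]
  [32, 29, 47, -47, -21, -41, 11, -49, -11] -> [24, 21, 39, -55, -29, -49, 3, -57, -19] -> [17, 14, 32, -62, -36, -56, -4, -64, -26] -> [-64, -62, -56, -36, -26, -4, 14, 17, 32]
  [-35, -17, -19, -22, -48] -> [-43, -25, -27, -30, -56] -> [-50, -32, -34, -37, -63] -> [-63, -50, -37, -34, -32]
  probe: [-25, -43, -45, -46, -32, 29] -> [-33, -51, -53, -54, -40, 21] -> [-40, -58, -60, -61, -47, 14] -> [-61, -60, -58, -47, -40, 14]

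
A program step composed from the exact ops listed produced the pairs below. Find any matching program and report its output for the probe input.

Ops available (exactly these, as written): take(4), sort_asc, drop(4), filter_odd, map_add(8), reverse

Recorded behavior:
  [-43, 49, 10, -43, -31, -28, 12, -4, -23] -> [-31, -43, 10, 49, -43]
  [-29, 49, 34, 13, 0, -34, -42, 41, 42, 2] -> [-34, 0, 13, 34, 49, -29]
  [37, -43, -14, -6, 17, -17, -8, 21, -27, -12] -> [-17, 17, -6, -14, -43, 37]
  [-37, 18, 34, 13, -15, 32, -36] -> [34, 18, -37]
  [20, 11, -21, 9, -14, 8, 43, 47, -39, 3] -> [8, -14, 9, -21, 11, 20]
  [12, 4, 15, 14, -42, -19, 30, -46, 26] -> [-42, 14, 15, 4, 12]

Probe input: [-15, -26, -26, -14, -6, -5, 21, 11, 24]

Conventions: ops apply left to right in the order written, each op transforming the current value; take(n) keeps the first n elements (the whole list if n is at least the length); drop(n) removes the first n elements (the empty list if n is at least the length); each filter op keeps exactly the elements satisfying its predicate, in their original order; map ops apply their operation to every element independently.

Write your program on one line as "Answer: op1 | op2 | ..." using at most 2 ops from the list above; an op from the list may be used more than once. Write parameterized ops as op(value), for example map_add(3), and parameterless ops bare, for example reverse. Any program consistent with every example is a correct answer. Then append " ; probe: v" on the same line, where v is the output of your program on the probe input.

reverse | drop(4) ; probe: [-6, -14, -26, -26, -15]

Check, running the answer program on each example:
  [-43, 49, 10, -43, -31, -28, 12, -4, -23] -> [-23, -4, 12, -28, -31, -43, 10, 49, -43] -> [-31, -43, 10, 49, -43]
  [-29, 49, 34, 13, 0, -34, -42, 41, 42, 2] -> [2, 42, 41, -42, -34, 0, 13, 34, 49, -29] -> [-34, 0, 13, 34, 49, -29]
  [37, -43, -14, -6, 17, -17, -8, 21, -27, -12] -> [-12, -27, 21, -8, -17, 17, -6, -14, -43, 37] -> [-17, 17, -6, -14, -43, 37]
  [-37, 18, 34, 13, -15, 32, -36] -> [-36, 32, -15, 13, 34, 18, -37] -> [34, 18, -37]
  [20, 11, -21, 9, -14, 8, 43, 47, -39, 3] -> [3, -39, 47, 43, 8, -14, 9, -21, 11, 20] -> [8, -14, 9, -21, 11, 20]
  [12, 4, 15, 14, -42, -19, 30, -46, 26] -> [26, -46, 30, -19, -42, 14, 15, 4, 12] -> [-42, 14, 15, 4, 12]
  probe: [-15, -26, -26, -14, -6, -5, 21, 11, 24] -> [24, 11, 21, -5, -6, -14, -26, -26, -15] -> [-6, -14, -26, -26, -15]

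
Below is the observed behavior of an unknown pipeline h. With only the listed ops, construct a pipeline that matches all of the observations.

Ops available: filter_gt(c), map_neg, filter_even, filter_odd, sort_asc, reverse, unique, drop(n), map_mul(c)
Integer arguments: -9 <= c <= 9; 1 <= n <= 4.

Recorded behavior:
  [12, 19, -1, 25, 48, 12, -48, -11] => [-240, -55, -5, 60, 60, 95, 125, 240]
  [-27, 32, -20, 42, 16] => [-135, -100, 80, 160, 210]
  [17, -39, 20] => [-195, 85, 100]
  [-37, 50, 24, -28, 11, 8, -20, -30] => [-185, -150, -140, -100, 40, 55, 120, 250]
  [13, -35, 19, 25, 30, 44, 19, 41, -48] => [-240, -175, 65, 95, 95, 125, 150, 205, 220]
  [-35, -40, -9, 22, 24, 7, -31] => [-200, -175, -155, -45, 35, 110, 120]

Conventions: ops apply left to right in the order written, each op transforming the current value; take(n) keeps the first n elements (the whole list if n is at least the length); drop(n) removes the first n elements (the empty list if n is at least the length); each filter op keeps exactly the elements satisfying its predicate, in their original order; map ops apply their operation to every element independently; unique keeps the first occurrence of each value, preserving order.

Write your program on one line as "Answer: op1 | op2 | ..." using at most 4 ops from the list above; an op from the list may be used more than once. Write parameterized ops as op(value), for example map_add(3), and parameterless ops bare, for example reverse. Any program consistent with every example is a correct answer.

map_neg | map_mul(-5) | sort_asc

Check, running the answer program on each example:
  [12, 19, -1, 25, 48, 12, -48, -11] -> [-12, -19, 1, -25, -48, -12, 48, 11] -> [60, 95, -5, 125, 240, 60, -240, -55] -> [-240, -55, -5, 60, 60, 95, 125, 240]
  [-27, 32, -20, 42, 16] -> [27, -32, 20, -42, -16] -> [-135, 160, -100, 210, 80] -> [-135, -100, 80, 160, 210]
  [17, -39, 20] -> [-17, 39, -20] -> [85, -195, 100] -> [-195, 85, 100]
  [-37, 50, 24, -28, 11, 8, -20, -30] -> [37, -50, -24, 28, -11, -8, 20, 30] -> [-185, 250, 120, -140, 55, 40, -100, -150] -> [-185, -150, -140, -100, 40, 55, 120, 250]
  [13, -35, 19, 25, 30, 44, 19, 41, -48] -> [-13, 35, -19, -25, -30, -44, -19, -41, 48] -> [65, -175, 95, 125, 150, 220, 95, 205, -240] -> [-240, -175, 65, 95, 95, 125, 150, 205, 220]
  [-35, -40, -9, 22, 24, 7, -31] -> [35, 40, 9, -22, -24, -7, 31] -> [-175, -200, -45, 110, 120, 35, -155] -> [-200, -175, -155, -45, 35, 110, 120]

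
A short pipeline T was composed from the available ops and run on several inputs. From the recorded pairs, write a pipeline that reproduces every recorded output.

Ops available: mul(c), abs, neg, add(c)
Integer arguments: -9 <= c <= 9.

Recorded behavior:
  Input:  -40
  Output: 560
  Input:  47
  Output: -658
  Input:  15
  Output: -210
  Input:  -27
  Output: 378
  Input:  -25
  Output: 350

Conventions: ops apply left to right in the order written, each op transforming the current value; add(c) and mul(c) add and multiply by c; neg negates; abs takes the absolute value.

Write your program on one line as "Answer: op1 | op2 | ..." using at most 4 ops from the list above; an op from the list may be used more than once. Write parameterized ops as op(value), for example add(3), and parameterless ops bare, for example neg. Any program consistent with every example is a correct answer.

mul(-2) | mul(-7) | neg

Check, running the answer program on each example:
  -40 -> 80 -> -560 -> 560
  47 -> -94 -> 658 -> -658
  15 -> -30 -> 210 -> -210
  -27 -> 54 -> -378 -> 378
  -25 -> 50 -> -350 -> 350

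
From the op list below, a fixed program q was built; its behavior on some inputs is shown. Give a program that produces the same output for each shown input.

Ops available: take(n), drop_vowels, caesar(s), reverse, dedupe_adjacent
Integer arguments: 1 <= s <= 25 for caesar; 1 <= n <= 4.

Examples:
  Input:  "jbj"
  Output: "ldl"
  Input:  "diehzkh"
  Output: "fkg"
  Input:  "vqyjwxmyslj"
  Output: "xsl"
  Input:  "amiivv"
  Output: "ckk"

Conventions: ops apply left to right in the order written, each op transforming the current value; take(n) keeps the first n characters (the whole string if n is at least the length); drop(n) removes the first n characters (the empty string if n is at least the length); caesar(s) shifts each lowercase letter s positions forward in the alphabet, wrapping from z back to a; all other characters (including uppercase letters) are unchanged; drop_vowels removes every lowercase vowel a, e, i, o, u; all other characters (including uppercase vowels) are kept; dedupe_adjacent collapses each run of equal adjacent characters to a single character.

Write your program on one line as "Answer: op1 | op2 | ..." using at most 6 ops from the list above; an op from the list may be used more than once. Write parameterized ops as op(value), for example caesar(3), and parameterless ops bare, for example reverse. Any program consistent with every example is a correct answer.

reverse | caesar(2) | reverse | drop_vowels | take(3)

Check, running the answer program on each example:
  "jbj" -> "jbj" -> "ldl" -> "ldl" -> "ldl" -> "ldl"
  "diehzkh" -> "hkzheid" -> "jmbjgkf" -> "fkgjbmj" -> "fkgjbmj" -> "fkg"
  "vqyjwxmyslj" -> "jlsymxwjyqv" -> "lnuaozylasx" -> "xsalyzoaunl" -> "xslyznl" -> "xsl"
  "amiivv" -> "vviima" -> "xxkkoc" -> "cokkxx" -> "ckkxx" -> "ckk"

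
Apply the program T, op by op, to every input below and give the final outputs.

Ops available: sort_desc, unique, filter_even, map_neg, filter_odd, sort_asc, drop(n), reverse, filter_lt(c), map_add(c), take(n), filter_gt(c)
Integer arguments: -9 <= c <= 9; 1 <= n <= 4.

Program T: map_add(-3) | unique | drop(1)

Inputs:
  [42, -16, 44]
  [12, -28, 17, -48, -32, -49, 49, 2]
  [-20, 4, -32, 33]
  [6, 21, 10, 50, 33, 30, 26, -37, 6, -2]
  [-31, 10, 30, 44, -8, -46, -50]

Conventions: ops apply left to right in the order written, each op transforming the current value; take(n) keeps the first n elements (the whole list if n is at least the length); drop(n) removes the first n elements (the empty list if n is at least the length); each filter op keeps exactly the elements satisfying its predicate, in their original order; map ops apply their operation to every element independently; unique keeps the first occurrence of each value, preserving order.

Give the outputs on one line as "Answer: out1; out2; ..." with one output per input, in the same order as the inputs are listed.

[-19, 41]; [-31, 14, -51, -35, -52, 46, -1]; [1, -35, 30]; [18, 7, 47, 30, 27, 23, -40, -5]; [7, 27, 41, -11, -49, -53]

Execution, op by op:
  [42, -16, 44] -> [39, -19, 41] -> [39, -19, 41] -> [-19, 41]
  [12, -28, 17, -48, -32, -49, 49, 2] -> [9, -31, 14, -51, -35, -52, 46, -1] -> [9, -31, 14, -51, -35, -52, 46, -1] -> [-31, 14, -51, -35, -52, 46, -1]
  [-20, 4, -32, 33] -> [-23, 1, -35, 30] -> [-23, 1, -35, 30] -> [1, -35, 30]
  [6, 21, 10, 50, 33, 30, 26, -37, 6, -2] -> [3, 18, 7, 47, 30, 27, 23, -40, 3, -5] -> [3, 18, 7, 47, 30, 27, 23, -40, -5] -> [18, 7, 47, 30, 27, 23, -40, -5]
  [-31, 10, 30, 44, -8, -46, -50] -> [-34, 7, 27, 41, -11, -49, -53] -> [-34, 7, 27, 41, -11, -49, -53] -> [7, 27, 41, -11, -49, -53]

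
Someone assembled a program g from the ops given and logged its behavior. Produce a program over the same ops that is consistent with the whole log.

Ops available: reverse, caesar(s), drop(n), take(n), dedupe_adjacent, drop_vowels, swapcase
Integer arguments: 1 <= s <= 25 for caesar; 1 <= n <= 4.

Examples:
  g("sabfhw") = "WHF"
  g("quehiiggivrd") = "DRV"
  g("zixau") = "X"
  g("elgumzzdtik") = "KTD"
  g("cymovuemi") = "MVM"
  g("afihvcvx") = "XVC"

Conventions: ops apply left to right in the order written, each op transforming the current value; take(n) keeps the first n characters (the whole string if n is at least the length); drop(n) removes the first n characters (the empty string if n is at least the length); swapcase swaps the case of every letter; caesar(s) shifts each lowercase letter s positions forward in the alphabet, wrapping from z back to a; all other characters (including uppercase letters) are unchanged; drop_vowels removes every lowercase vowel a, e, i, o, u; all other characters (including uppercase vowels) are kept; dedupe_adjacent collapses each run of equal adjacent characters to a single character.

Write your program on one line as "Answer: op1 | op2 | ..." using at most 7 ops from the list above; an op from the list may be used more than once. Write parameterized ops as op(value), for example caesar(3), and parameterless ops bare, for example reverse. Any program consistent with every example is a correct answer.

dedupe_adjacent | drop(1) | drop_vowels | reverse | take(3) | swapcase

Check, running the answer program on each example:
  "sabfhw" -> "sabfhw" -> "abfhw" -> "bfhw" -> "whfb" -> "whf" -> "WHF"
  "quehiiggivrd" -> "quehigivrd" -> "uehigivrd" -> "hgvrd" -> "drvgh" -> "drv" -> "DRV"
  "zixau" -> "zixau" -> "ixau" -> "x" -> "x" -> "x" -> "X"
  "elgumzzdtik" -> "elgumzdtik" -> "lgumzdtik" -> "lgmzdtk" -> "ktdzmgl" -> "ktd" -> "KTD"
  "cymovuemi" -> "cymovuemi" -> "ymovuemi" -> "ymvm" -> "mvmy" -> "mvm" -> "MVM"
  "afihvcvx" -> "afihvcvx" -> "fihvcvx" -> "fhvcvx" -> "xvcvhf" -> "xvc" -> "XVC"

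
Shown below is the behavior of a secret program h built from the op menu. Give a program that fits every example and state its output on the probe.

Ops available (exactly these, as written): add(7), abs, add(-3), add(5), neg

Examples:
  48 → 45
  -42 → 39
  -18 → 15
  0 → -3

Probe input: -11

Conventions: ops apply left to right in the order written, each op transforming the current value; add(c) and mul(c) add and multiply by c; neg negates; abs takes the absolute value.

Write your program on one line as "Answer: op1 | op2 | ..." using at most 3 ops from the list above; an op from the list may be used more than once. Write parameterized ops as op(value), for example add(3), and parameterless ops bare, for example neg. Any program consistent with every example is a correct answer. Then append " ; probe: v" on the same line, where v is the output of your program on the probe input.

abs | add(-3) ; probe: 8

Check, running the answer program on each example:
  48 -> 48 -> 45
  -42 -> 42 -> 39
  -18 -> 18 -> 15
  0 -> 0 -> -3
  probe: -11 -> 11 -> 8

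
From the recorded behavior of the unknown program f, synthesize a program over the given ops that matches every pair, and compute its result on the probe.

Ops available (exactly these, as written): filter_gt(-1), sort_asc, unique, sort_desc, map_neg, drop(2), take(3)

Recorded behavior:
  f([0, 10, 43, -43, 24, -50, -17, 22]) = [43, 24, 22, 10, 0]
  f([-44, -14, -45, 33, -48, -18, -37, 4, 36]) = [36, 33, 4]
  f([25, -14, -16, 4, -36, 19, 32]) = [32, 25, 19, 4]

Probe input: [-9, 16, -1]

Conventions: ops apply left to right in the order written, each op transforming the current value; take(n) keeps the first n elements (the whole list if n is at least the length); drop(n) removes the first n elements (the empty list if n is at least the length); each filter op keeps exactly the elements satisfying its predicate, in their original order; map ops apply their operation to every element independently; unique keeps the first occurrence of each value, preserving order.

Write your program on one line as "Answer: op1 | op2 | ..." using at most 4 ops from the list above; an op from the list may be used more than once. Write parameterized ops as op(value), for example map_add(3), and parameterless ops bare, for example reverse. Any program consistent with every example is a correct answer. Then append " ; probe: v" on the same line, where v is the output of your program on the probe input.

filter_gt(-1) | sort_asc | sort_desc ; probe: [16]

Check, running the answer program on each example:
  [0, 10, 43, -43, 24, -50, -17, 22] -> [0, 10, 43, 24, 22] -> [0, 10, 22, 24, 43] -> [43, 24, 22, 10, 0]
  [-44, -14, -45, 33, -48, -18, -37, 4, 36] -> [33, 4, 36] -> [4, 33, 36] -> [36, 33, 4]
  [25, -14, -16, 4, -36, 19, 32] -> [25, 4, 19, 32] -> [4, 19, 25, 32] -> [32, 25, 19, 4]
  probe: [-9, 16, -1] -> [16] -> [16] -> [16]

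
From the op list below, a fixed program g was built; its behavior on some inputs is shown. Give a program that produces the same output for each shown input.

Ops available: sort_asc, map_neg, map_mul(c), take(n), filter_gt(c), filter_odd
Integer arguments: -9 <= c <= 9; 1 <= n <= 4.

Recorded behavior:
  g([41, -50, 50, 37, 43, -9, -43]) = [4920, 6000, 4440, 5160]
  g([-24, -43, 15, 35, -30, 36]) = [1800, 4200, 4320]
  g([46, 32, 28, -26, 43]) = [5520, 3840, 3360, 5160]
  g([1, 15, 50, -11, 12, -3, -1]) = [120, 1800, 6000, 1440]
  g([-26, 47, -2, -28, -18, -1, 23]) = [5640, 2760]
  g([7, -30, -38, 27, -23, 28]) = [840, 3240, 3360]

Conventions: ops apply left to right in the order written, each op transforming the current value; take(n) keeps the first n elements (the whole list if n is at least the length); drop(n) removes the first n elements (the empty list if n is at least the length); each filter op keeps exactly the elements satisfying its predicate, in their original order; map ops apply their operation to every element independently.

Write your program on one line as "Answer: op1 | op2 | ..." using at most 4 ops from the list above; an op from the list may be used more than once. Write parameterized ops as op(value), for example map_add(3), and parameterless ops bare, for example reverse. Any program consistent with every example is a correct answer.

map_mul(6) | map_mul(5) | map_mul(4) | filter_gt(-3)

Check, running the answer program on each example:
  [41, -50, 50, 37, 43, -9, -43] -> [246, -300, 300, 222, 258, -54, -258] -> [1230, -1500, 1500, 1110, 1290, -270, -1290] -> [4920, -6000, 6000, 4440, 5160, -1080, -5160] -> [4920, 6000, 4440, 5160]
  [-24, -43, 15, 35, -30, 36] -> [-144, -258, 90, 210, -180, 216] -> [-720, -1290, 450, 1050, -900, 1080] -> [-2880, -5160, 1800, 4200, -3600, 4320] -> [1800, 4200, 4320]
  [46, 32, 28, -26, 43] -> [276, 192, 168, -156, 258] -> [1380, 960, 840, -780, 1290] -> [5520, 3840, 3360, -3120, 5160] -> [5520, 3840, 3360, 5160]
  [1, 15, 50, -11, 12, -3, -1] -> [6, 90, 300, -66, 72, -18, -6] -> [30, 450, 1500, -330, 360, -90, -30] -> [120, 1800, 6000, -1320, 1440, -360, -120] -> [120, 1800, 6000, 1440]
  [-26, 47, -2, -28, -18, -1, 23] -> [-156, 282, -12, -168, -108, -6, 138] -> [-780, 1410, -60, -840, -540, -30, 690] -> [-3120, 5640, -240, -3360, -2160, -120, 2760] -> [5640, 2760]
  [7, -30, -38, 27, -23, 28] -> [42, -180, -228, 162, -138, 168] -> [210, -900, -1140, 810, -690, 840] -> [840, -3600, -4560, 3240, -2760, 3360] -> [840, 3240, 3360]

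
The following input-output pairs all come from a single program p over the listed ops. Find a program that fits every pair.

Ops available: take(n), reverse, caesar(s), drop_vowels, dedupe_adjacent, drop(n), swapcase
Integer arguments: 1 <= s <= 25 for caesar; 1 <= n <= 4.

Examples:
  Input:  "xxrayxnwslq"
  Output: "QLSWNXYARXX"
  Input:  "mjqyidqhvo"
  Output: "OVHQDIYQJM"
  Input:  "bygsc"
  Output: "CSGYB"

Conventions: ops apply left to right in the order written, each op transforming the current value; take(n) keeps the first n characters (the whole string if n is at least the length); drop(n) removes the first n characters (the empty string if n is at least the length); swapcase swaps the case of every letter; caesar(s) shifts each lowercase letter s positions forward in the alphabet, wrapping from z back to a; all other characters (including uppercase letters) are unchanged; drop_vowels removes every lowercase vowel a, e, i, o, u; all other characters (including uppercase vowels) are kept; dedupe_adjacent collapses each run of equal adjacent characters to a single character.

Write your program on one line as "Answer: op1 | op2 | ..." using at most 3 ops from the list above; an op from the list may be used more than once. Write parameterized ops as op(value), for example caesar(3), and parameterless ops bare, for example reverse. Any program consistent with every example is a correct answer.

swapcase | reverse

Check, running the answer program on each example:
  "xxrayxnwslq" -> "XXRAYXNWSLQ" -> "QLSWNXYARXX"
  "mjqyidqhvo" -> "MJQYIDQHVO" -> "OVHQDIYQJM"
  "bygsc" -> "BYGSC" -> "CSGYB"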